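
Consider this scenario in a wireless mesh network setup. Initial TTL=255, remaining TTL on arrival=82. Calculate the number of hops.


Given: initial TTL = 255, received TTL = 82
Hops = initial TTL - received TTL
Hops = 255 - 82 = 173

173


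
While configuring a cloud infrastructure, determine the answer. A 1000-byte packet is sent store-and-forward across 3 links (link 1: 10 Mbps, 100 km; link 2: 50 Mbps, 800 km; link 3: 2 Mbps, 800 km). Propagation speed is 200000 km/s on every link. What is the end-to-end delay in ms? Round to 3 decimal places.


Packet = 1000 bytes = 8000 bits. Store-and-forward: sum (t_trans + t_prop) per link.
Link 1: t_trans = 8000/(10*10^6) s = 0.8000 ms; t_prop = 100/200000 s = 0.5000 ms; subtotal = 1.3000 ms
Link 2: t_trans = 8000/(50*10^6) s = 0.1600 ms; t_prop = 800/200000 s = 4.0000 ms; subtotal = 4.1600 ms
Link 3: t_trans = 8000/(2*10^6) s = 4.0000 ms; t_prop = 800/200000 s = 4.0000 ms; subtotal = 8.0000 ms
End-to-end = 1.3000 + 4.1600 + 8.0000 = 13.4600 ms -> 13.460 ms (3 dp)

13.460


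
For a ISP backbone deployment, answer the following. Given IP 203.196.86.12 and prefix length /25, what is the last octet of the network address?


Given: IP = 203.196.86.12, prefix = /25
Subnet mask = 255.255.255.128
Last octet of IP: 12
Last octet of mask: 128
Network last octet = 12 AND 128 = 0

0


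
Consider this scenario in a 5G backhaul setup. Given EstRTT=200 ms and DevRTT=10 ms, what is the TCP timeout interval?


Given: EstRTT = 200 ms, DevRTT = 10 ms
Timeout = EstRTT + 4 * DevRTT
4 * DevRTT = 4 * 10 = 40
Timeout = 200 + 40 = 240 ms

240


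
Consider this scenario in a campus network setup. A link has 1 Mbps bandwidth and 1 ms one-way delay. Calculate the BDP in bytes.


Given: bandwidth = 1 Mbps, delay = 1 ms
BDP in bits = 1 * 10^6 * 1 / 1000
BDP in bits = 1000
BDP in bytes = 1000 / 8 = 125

125


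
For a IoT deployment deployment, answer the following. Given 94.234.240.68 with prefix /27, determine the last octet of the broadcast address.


Given: IP = 94.234.240.68, prefix = /27
Host bits = 32 - 27 = 5
Network last octet = 68 AND mask = 64
Host part size = 2^5 - 1 = 31
Broadcast last octet = 64 OR 31 = 95

95


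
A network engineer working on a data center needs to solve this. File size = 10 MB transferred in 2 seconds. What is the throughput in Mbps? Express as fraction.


Given: file = 10 MB, time = 2 s
File in Mb = 10 * 8 = 80 Mb
Throughput = 80 / 2 Mbps
Throughput = 40 Mbps

40


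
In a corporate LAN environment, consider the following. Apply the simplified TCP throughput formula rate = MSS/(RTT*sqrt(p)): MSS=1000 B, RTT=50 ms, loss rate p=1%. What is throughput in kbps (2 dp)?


Given: MSS = 1000 bytes, RTT = 50 ms, loss = 1%
RTT in seconds = 50 / 1000 = 0.05
Loss rate = 1% = 0.01
sqrt(loss) = sqrt(0.01) = 0.1
Throughput (bytes/s) = 1000 / (0.05 * 0.1) = 200000.0000
Throughput (kbps) = 200000.0000 * 8 / 1000 = 1600.000000 -> 1600.00 kbps (2 dp)

1600.00


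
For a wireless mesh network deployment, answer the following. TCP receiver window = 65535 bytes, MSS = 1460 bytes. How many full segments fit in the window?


Given: RWND = 65535 bytes, MSS = 1460 bytes
Full segments = floor(RWND / MSS)
Full segments = floor(65535 / 1460)
Full segments = floor(44.887) = 44

44


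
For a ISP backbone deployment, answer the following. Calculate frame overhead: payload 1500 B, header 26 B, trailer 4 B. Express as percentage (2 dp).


Given: payload = 1500 B, header = 26 B, trailer = 4 B
Overhead bytes = header + trailer = 26 + 4 = 30
Total frame = payload + overhead = 1500 + 30 = 1530
Overhead % = 30 / 1530 * 100 = 1.9608% -> 1.96% (2 dp)

1.96


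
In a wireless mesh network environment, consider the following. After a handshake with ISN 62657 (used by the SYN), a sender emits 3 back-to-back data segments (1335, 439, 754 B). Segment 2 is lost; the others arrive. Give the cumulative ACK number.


SYN uses sequence number 62657; first data byte = ISN + 1 = 62658.
Segment 1: SEQ = 62658, len = 1335 B, covers [62658, 63992]
Segment 2: SEQ = 63993, len = 439 B, covers [63993, 64431] [LOST]
Segment 3: SEQ = 64432, len = 754 B, covers [64432, 65185]
In-order data received: bytes [62658, 63992] (segments 1..1).
Segment 2 missing -> gap begins at byte 63993; later segments buffered out of order.
Cumulative ACK = next expected in-order byte = 62658 + 1335 = 63993

63993


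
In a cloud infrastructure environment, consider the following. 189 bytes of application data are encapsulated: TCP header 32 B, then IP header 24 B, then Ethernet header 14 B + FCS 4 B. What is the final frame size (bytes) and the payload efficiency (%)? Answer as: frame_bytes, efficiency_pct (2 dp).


TCP segment = 189 + 32 = 221 B
IP packet = 221 + 24 = 245 B
Ethernet frame = 245 + 14 + 4 = 263 B
Efficiency = app / frame = 189 / 263 = 0.718631 = 71.8631% -> 71.86% (2 dp)

263, 71.86


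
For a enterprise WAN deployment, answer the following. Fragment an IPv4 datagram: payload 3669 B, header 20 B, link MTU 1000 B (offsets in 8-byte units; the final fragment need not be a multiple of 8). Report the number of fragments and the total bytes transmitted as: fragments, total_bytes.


Max data per non-final fragment = floor((MTU - header)/8)*8 = floor((1000 - 20)/8)*8 = floor(980/8)*8 = 976 B
Final fragment needs no 8-byte alignment: it can carry up to MTU - header = 980 B
Non-final fragments needed = ceil((payload - 980) / 976) = ceil(2689/976) = ceil(2.7551) = 3
Number of fragments = 3 + 1 = 4
Fragment sizes (data): 3 * 976 B + 741 B (last, 741 <= 980 OK)
Total bytes sent = payload + n_frags * header = 3669 + 4*20 = 3669 + 80 = 3749 B

4, 3749


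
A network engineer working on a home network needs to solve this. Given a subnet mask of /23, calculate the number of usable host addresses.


Given: subnet mask /23
Host bits = 32 - 23 = 9
Total addresses = 2^9 = 512
Usable hosts = 512 - 2 (network + broadcast) = 510

510


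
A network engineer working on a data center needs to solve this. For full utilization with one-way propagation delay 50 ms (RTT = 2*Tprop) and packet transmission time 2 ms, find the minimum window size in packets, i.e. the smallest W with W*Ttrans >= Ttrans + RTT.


Given: Ttrans = 2 ms, RTT = 100 ms (= 2 * Tprop, Tprop = 50 ms)
Time until first ACK returns = Ttrans + RTT = 2 + 100 = 102 ms
Need W * Ttrans >= Ttrans + RTT  ->  W >= (Ttrans + RTT) / Ttrans
(Ttrans + RTT) / Ttrans = 102 / 2 = 51
W_min = ceil(51) = 51

51


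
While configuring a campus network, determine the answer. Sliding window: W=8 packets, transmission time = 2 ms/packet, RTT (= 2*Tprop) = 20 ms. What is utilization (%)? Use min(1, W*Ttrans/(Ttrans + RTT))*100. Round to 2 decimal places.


Given: W = 8, Ttrans = 2 ms, RTT = 20 ms (= 2 * Tprop, Tprop = 10 ms)
Cycle time = Ttrans + RTT = 2 + 20 = 22 ms (first packet sent until its ACK returns)
W * Ttrans = 8 * 2 = 16 ms of sending per cycle
W * Ttrans / (Ttrans + RTT) = 16 / 22 = 0.727273
U = min(1, 0.727273) = 0.727273
U% = 72.73%

72.73


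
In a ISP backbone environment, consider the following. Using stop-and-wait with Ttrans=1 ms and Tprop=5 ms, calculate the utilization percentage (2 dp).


Given: Ttrans = 1 ms, Tprop = 5 ms
RTT = 2 * Tprop = 2 * 5 = 10 ms
U = Ttrans / (Ttrans + RTT)
U = 1 / (1 + 10)
U = 1 / 11 = 0.090909
U% = 9.09%

9.09


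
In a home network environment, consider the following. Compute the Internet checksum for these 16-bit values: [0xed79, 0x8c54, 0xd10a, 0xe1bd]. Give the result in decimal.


Given words: [0xed79, 0x8c54, 0xd10a, 0xe1bd]
Step 1: Sum all words
Raw sum = 60793 + 35924 + 53514 + 57789 = 208020
Step 2: Fold carry: (11412 + 3) = 11415
One's complement = ~11415 & 0xFFFF = 54120

54120


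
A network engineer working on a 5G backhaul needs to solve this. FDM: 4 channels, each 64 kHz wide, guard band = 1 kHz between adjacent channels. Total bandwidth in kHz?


Given: 4 channels, 64 kHz each, guard = 1 kHz
Channel bandwidth = 4 * 64 = 256 kHz
Guard bands = 3 gaps * 1 kHz = 3 kHz
Total = 256 + 3 = 259 kHz

259


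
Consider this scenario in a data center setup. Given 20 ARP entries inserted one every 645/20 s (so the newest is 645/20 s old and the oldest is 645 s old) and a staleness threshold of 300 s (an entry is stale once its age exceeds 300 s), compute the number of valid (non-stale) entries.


Ages are k * 645/20 s for k = 1..20 (spacing = 32.2500 s).
Entry k is valid iff k * 645/20 <= 300 iff k <= 20 * 300 / 645 = 9.3023
n_valid = floor(9.3023) = 9
(n_stale = 20 - 9 = 11)

9


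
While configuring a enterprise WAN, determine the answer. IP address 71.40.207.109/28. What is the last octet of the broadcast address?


Given: IP = 71.40.207.109, prefix = /28
Host bits = 32 - 28 = 4
Network last octet = 109 AND mask = 96
Host part size = 2^4 - 1 = 15
Broadcast last octet = 96 OR 15 = 111

111


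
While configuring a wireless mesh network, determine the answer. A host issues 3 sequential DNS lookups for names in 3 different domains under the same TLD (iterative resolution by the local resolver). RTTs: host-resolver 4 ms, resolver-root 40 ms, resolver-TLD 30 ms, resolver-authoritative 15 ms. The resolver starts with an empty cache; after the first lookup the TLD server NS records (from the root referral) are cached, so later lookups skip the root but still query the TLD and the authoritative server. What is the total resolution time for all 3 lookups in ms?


Lookup 1 (cold cache): local + root + TLD + auth = 4 + 40 + 30 + 15 = 89 ms
Lookups 2..3 (TLD NS cached -> skip root; new domain -> still ask TLD and auth): local + TLD + auth = 4 + 30 + 15 = 49 ms each
Remaining 2 lookups: 2 * 49 = 98 ms
Total = 89 + 98 = 187 ms

187


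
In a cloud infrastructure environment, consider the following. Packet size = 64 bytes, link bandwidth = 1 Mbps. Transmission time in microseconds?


Given: packet = 64 bytes, bandwidth = 1 Mbps
Packet in bits = 64 * 8 = 512 bits
Bandwidth = 1 * 10^6 = 1000000 bps
Time = 512 / 1000000 seconds
Time in us = 512 * 10^6 / 1000000 = 512

512


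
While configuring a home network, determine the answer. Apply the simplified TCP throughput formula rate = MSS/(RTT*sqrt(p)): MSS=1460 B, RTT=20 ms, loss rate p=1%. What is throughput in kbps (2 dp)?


Given: MSS = 1460 bytes, RTT = 20 ms, loss = 1%
RTT in seconds = 20 / 1000 = 0.02
Loss rate = 1% = 0.01
sqrt(loss) = sqrt(0.01) = 0.1
Throughput (bytes/s) = 1460 / (0.02 * 0.1) = 730000.0000
Throughput (kbps) = 730000.0000 * 8 / 1000 = 5840.000000 -> 5840.00 kbps (2 dp)

5840.00


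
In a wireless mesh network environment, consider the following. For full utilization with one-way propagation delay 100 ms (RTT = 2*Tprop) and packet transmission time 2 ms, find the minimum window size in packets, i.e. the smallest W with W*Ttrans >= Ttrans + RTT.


Given: Ttrans = 2 ms, RTT = 200 ms (= 2 * Tprop, Tprop = 100 ms)
Time until first ACK returns = Ttrans + RTT = 2 + 200 = 202 ms
Need W * Ttrans >= Ttrans + RTT  ->  W >= (Ttrans + RTT) / Ttrans
(Ttrans + RTT) / Ttrans = 202 / 2 = 101
W_min = ceil(101) = 101

101


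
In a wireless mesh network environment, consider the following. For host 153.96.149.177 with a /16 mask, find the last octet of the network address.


Given: IP = 153.96.149.177, prefix = /16
Subnet mask = 255.255.0.0
Last octet of IP: 177
Last octet of mask: 0
Network last octet = 177 AND 0 = 0

0


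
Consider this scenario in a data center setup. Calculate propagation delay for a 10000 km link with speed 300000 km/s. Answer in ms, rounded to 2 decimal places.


Given: distance = 10000 km, speed = 300000 km/s
Delay = distance / speed = 10000 / 300000 seconds
Delay in ms = 10000 * 1000 / 300000
Delay = 33.3333 ms
Rounded to 2 dp = 33.33 ms

33.33


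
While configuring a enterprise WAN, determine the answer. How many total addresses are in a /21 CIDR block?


Given: CIDR prefix /21
Host bits = 32 - 21 = 11
Total addresses = 2^11 = 2048

2048


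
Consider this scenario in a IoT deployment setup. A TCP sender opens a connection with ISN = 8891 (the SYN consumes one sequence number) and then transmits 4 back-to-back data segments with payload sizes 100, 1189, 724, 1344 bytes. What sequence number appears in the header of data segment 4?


The SYN occupies sequence number ISN = 8891, so the first data byte is ISN + 1 = 8892.
SEQ of data segment i = (ISN + 1) + sum of payload sizes of segments 1..i-1.
Segment 1: SEQ = 8892, payload = 100 bytes
Segment 2: SEQ = 8992, payload = 1189 bytes
Segment 3: SEQ = 10181, payload = 724 bytes
Segment 4: SEQ = 10905, payload = 1344 bytes
SEQ of segment 4 = 8892 + 100 + 1189 + 724 = 10905

10905


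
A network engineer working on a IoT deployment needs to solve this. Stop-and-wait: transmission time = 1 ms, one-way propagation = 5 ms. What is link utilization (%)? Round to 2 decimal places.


Given: Ttrans = 1 ms, Tprop = 5 ms
RTT = 2 * Tprop = 2 * 5 = 10 ms
U = Ttrans / (Ttrans + RTT)
U = 1 / (1 + 10)
U = 1 / 11 = 0.090909
U% = 9.09%

9.09


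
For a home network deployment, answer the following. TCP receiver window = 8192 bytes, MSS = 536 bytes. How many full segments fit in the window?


Given: RWND = 8192 bytes, MSS = 536 bytes
Full segments = floor(RWND / MSS)
Full segments = floor(8192 / 536)
Full segments = floor(15.2836) = 15

15


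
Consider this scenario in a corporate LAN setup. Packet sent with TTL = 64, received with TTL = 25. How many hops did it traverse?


Given: initial TTL = 64, received TTL = 25
Hops = initial TTL - received TTL
Hops = 64 - 25 = 39

39


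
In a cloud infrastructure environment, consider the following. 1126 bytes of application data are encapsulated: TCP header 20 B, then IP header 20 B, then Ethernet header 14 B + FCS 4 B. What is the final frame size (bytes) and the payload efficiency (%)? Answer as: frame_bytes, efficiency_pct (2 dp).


TCP segment = 1126 + 20 = 1146 B
IP packet = 1146 + 20 = 1166 B
Ethernet frame = 1166 + 14 + 4 = 1184 B
Efficiency = app / frame = 1126 / 1184 = 0.951014 = 95.1014% -> 95.10% (2 dp)

1184, 95.10


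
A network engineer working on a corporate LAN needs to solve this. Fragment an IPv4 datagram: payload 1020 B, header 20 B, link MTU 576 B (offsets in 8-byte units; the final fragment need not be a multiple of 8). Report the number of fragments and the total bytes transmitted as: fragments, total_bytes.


Max data per non-final fragment = floor((MTU - header)/8)*8 = floor((576 - 20)/8)*8 = floor(556/8)*8 = 552 B
Final fragment needs no 8-byte alignment: it can carry up to MTU - header = 556 B
Non-final fragments needed = ceil((payload - 556) / 552) = ceil(464/552) = ceil(0.8406) = 1
Number of fragments = 1 + 1 = 2
Fragment sizes (data): 1 * 552 B + 468 B (last, 468 <= 556 OK)
Total bytes sent = payload + n_frags * header = 1020 + 2*20 = 1020 + 40 = 1060 B

2, 1060


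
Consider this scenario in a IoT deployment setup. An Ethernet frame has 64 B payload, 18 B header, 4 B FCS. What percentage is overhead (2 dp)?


Given: payload = 64 B, header = 18 B, trailer = 4 B
Overhead bytes = header + trailer = 18 + 4 = 22
Total frame = payload + overhead = 64 + 22 = 86
Overhead % = 22 / 86 * 100 = 25.5814% -> 25.58% (2 dp)

25.58


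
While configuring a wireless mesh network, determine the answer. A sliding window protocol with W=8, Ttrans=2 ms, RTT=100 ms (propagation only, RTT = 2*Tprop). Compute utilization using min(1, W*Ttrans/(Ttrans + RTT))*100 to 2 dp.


Given: W = 8, Ttrans = 2 ms, RTT = 100 ms (= 2 * Tprop, Tprop = 50 ms)
Cycle time = Ttrans + RTT = 2 + 100 = 102 ms (first packet sent until its ACK returns)
W * Ttrans = 8 * 2 = 16 ms of sending per cycle
W * Ttrans / (Ttrans + RTT) = 16 / 102 = 0.156863
U = min(1, 0.156863) = 0.156863
U% = 15.69%

15.69


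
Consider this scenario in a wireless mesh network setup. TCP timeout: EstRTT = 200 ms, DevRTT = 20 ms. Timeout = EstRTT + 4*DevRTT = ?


Given: EstRTT = 200 ms, DevRTT = 20 ms
Timeout = EstRTT + 4 * DevRTT
4 * DevRTT = 4 * 20 = 80
Timeout = 200 + 80 = 280 ms

280


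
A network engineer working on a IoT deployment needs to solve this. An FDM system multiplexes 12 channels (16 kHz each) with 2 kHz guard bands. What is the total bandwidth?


Given: 12 channels, 16 kHz each, guard = 2 kHz
Channel bandwidth = 12 * 16 = 192 kHz
Guard bands = 11 gaps * 2 kHz = 22 kHz
Total = 192 + 22 = 214 kHz

214


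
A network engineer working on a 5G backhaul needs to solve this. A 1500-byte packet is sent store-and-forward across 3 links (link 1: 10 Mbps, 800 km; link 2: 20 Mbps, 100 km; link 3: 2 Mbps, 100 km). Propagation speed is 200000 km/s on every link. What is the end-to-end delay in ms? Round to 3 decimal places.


Packet = 1500 bytes = 12000 bits. Store-and-forward: sum (t_trans + t_prop) per link.
Link 1: t_trans = 12000/(10*10^6) s = 1.2000 ms; t_prop = 800/200000 s = 4.0000 ms; subtotal = 5.2000 ms
Link 2: t_trans = 12000/(20*10^6) s = 0.6000 ms; t_prop = 100/200000 s = 0.5000 ms; subtotal = 1.1000 ms
Link 3: t_trans = 12000/(2*10^6) s = 6.0000 ms; t_prop = 100/200000 s = 0.5000 ms; subtotal = 6.5000 ms
End-to-end = 5.2000 + 1.1000 + 6.5000 = 12.8000 ms -> 12.800 ms (3 dp)

12.800


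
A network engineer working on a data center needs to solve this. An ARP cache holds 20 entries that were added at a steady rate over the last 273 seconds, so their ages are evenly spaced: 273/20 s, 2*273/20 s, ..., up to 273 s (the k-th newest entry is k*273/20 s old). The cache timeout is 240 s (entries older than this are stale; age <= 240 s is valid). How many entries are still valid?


Ages are k * 273/20 s for k = 1..20 (spacing = 13.6500 s).
Entry k is valid iff k * 273/20 <= 240 iff k <= 20 * 240 / 273 = 17.5824
n_valid = floor(17.5824) = 17
(n_stale = 20 - 17 = 3)

17


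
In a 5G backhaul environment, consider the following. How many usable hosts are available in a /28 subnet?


Given: subnet mask /28
Host bits = 32 - 28 = 4
Total addresses = 2^4 = 16
Usable hosts = 16 - 2 (network + broadcast) = 14

14


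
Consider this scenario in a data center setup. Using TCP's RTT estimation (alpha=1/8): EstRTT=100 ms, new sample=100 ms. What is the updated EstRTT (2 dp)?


Given: EstRTT = 100 ms, SampleRTT = 100 ms, alpha = 1/8
New EstRTT = (1 - alpha) * EstRTT + alpha * SampleRTT
(7/8) * 100 = 87.5
(1/8) * 100 = 12.5
New EstRTT = 87.5 + 12.5 = 100 ms -> 100.00 ms (2 dp)

100.00


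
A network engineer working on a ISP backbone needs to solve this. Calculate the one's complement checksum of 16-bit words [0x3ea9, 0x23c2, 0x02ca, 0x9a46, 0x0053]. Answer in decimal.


Given words: [0x3ea9, 0x23c2, 0x02ca, 0x9a46, 0x0053]
Step 1: Sum all words
Raw sum = 16041 + 9154 + 714 + 39494 + 83 = 65486
One's complement = ~65486 & 0xFFFF = 49

49


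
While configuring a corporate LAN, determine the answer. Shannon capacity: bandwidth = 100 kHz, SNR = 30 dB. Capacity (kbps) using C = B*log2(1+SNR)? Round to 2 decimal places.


Given: B = 100 kHz, SNR = 30 dB
SNR linear = 10^(30/10) = 1000
1 + SNR = 1001
log2(1001) = 9.9672262588
C = 100 * 1000 * 9.9672262588 = 996722.6259 bps
C = 996.722626 kbps -> 996.72 kbps (2 dp)

996.72


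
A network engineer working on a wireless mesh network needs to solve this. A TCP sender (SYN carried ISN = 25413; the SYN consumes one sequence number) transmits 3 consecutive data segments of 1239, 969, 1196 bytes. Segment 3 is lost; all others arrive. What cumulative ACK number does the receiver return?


SYN uses sequence number 25413; first data byte = ISN + 1 = 25414.
Segment 1: SEQ = 25414, len = 1239 B, covers [25414, 26652]
Segment 2: SEQ = 26653, len = 969 B, covers [26653, 27621]
Segment 3: SEQ = 27622, len = 1196 B, covers [27622, 28817] [LOST]
In-order data received: bytes [25414, 27621] (segments 1..2).
Segment 3 missing -> gap begins at byte 27622.
Cumulative ACK = next expected in-order byte = 25414 + 1239 + 969 = 27622

27622


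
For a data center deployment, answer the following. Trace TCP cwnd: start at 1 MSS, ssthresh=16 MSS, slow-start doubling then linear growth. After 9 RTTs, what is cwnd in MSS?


RTT 0: cwnd = 1 MSS (initial)
RTT 1: cwnd = 2 MSS (slow start, doubled)
RTT 2: cwnd = 4 MSS (slow start, doubled)
RTT 3: cwnd = 8 MSS (slow start, doubled)
RTT 4: cwnd = 16 MSS (slow start, doubled)
RTT 5: cwnd = 17 MSS (congestion avoidance, +1)
RTT 6: cwnd = 18 MSS (congestion avoidance, +1)
RTT 7: cwnd = 19 MSS (congestion avoidance, +1)
RTT 8: cwnd = 20 MSS (congestion avoidance, +1)
RTT 9: cwnd = 21 MSS (congestion avoidance, +1)

21


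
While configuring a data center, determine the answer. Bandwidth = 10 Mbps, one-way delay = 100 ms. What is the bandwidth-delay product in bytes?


Given: bandwidth = 10 Mbps, delay = 100 ms
BDP in bits = 10 * 10^6 * 100 / 1000
BDP in bits = 1000000
BDP in bytes = 1000000 / 8 = 125000

125000


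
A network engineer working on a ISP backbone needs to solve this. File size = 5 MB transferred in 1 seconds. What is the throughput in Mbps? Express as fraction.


Given: file = 5 MB, time = 1 s
File in Mb = 5 * 8 = 40 Mb
Throughput = 40 / 1 Mbps
Throughput = 40 Mbps

40


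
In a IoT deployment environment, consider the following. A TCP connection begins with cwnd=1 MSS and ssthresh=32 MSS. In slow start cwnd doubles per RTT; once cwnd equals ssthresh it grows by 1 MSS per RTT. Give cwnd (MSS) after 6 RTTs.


RTT 0: cwnd = 1 MSS (initial)
RTT 1: cwnd = 2 MSS (slow start, doubled)
RTT 2: cwnd = 4 MSS (slow start, doubled)
RTT 3: cwnd = 8 MSS (slow start, doubled)
RTT 4: cwnd = 16 MSS (slow start, doubled)
RTT 5: cwnd = 32 MSS (slow start, doubled)
RTT 6: cwnd = 33 MSS (congestion avoidance, +1)

33


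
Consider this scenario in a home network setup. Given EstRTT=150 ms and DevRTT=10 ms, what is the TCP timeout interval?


Given: EstRTT = 150 ms, DevRTT = 10 ms
Timeout = EstRTT + 4 * DevRTT
4 * DevRTT = 4 * 10 = 40
Timeout = 150 + 40 = 190 ms

190


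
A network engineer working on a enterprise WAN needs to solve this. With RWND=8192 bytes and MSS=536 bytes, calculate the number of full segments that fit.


Given: RWND = 8192 bytes, MSS = 536 bytes
Full segments = floor(RWND / MSS)
Full segments = floor(8192 / 536)
Full segments = floor(15.2836) = 15

15


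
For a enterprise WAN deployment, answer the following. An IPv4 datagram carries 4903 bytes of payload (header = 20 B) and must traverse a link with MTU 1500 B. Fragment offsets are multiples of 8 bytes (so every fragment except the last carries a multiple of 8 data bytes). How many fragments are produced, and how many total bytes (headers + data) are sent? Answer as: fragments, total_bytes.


Max data per non-final fragment = floor((MTU - header)/8)*8 = floor((1500 - 20)/8)*8 = floor(1480/8)*8 = 1480 B
Final fragment needs no 8-byte alignment: it can carry up to MTU - header = 1480 B
Non-final fragments needed = ceil((payload - 1480) / 1480) = ceil(3423/1480) = ceil(2.3128) = 3
Number of fragments = 3 + 1 = 4
Fragment sizes (data): 3 * 1480 B + 463 B (last, 463 <= 1480 OK)
Total bytes sent = payload + n_frags * header = 4903 + 4*20 = 4903 + 80 = 4983 B

4, 4983


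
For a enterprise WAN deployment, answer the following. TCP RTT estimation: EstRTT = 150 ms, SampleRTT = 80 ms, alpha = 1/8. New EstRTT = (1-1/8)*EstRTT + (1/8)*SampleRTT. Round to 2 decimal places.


Given: EstRTT = 150 ms, SampleRTT = 80 ms, alpha = 1/8
New EstRTT = (1 - alpha) * EstRTT + alpha * SampleRTT
(7/8) * 150 = 131.25
(1/8) * 80 = 10
New EstRTT = 131.25 + 10 = 141.25 ms -> 141.25 ms (2 dp)

141.25


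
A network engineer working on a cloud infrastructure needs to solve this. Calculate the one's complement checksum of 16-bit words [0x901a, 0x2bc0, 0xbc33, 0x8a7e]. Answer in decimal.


Given words: [0x901a, 0x2bc0, 0xbc33, 0x8a7e]
Step 1: Sum all words
Raw sum = 36890 + 11200 + 48179 + 35454 = 131723
Step 2: Fold carry: (651 + 2) = 653
One's complement = ~653 & 0xFFFF = 64882

64882


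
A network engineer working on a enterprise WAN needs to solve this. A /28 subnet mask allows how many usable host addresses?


Given: subnet mask /28
Host bits = 32 - 28 = 4
Total addresses = 2^4 = 16
Usable hosts = 16 - 2 (network + broadcast) = 14

14


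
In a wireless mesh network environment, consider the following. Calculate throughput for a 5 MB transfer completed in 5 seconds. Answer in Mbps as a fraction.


Given: file = 5 MB, time = 5 s
File in Mb = 5 * 8 = 40 Mb
Throughput = 40 / 5 Mbps
Throughput = 8 Mbps

8


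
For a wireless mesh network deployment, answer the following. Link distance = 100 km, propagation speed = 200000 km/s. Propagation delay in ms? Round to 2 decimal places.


Given: distance = 100 km, speed = 200000 km/s
Delay = distance / speed = 100 / 200000 seconds
Delay in ms = 100 * 1000 / 200000
Delay = 0.5000 ms
Rounded to 2 dp = 0.50 ms

0.50


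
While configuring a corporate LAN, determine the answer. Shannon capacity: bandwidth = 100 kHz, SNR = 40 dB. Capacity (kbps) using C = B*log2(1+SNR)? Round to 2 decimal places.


Given: B = 100 kHz, SNR = 40 dB
SNR linear = 10^(40/10) = 10000
1 + SNR = 10001
log2(10001) = 13.2878566418
C = 100 * 1000 * 13.2878566418 = 1328785.6642 bps
C = 1328.785664 kbps -> 1328.79 kbps (2 dp)

1328.79


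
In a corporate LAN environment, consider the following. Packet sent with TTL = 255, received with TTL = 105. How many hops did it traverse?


Given: initial TTL = 255, received TTL = 105
Hops = initial TTL - received TTL
Hops = 255 - 105 = 150

150


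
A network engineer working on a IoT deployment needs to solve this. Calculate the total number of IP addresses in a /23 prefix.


Given: CIDR prefix /23
Host bits = 32 - 23 = 9
Total addresses = 2^9 = 512

512


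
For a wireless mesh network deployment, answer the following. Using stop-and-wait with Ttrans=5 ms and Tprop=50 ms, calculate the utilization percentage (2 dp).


Given: Ttrans = 5 ms, Tprop = 50 ms
RTT = 2 * Tprop = 2 * 50 = 100 ms
U = Ttrans / (Ttrans + RTT)
U = 5 / (5 + 100)
U = 5 / 105 = 0.047619
U% = 4.76%

4.76


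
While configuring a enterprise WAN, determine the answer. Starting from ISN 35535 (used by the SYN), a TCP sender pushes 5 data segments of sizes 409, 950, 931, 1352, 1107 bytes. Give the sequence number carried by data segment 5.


The SYN occupies sequence number ISN = 35535, so the first data byte is ISN + 1 = 35536.
SEQ of data segment i = (ISN + 1) + sum of payload sizes of segments 1..i-1.
Segment 1: SEQ = 35536, payload = 409 bytes
Segment 2: SEQ = 35945, payload = 950 bytes
Segment 3: SEQ = 36895, payload = 931 bytes
Segment 4: SEQ = 37826, payload = 1352 bytes
Segment 5: SEQ = 39178, payload = 1107 bytes
SEQ of segment 5 = 35536 + 409 + 950 + 931 + 1352 = 39178

39178


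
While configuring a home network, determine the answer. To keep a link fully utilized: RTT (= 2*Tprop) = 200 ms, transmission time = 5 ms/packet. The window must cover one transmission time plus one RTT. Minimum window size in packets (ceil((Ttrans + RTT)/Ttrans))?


Given: Ttrans = 5 ms, RTT = 200 ms (= 2 * Tprop, Tprop = 100 ms)
Time until first ACK returns = Ttrans + RTT = 5 + 200 = 205 ms
Need W * Ttrans >= Ttrans + RTT  ->  W >= (Ttrans + RTT) / Ttrans
(Ttrans + RTT) / Ttrans = 205 / 5 = 41
W_min = ceil(41) = 41

41


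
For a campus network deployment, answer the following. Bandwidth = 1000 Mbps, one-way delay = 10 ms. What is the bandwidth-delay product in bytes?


Given: bandwidth = 1000 Mbps, delay = 10 ms
BDP in bits = 1000 * 10^6 * 10 / 1000
BDP in bits = 10000000
BDP in bytes = 10000000 / 8 = 1250000

1250000


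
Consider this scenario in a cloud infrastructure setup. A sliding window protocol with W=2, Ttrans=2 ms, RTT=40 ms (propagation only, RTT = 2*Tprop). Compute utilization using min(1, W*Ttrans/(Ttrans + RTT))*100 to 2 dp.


Given: W = 2, Ttrans = 2 ms, RTT = 40 ms (= 2 * Tprop, Tprop = 20 ms)
Cycle time = Ttrans + RTT = 2 + 40 = 42 ms (first packet sent until its ACK returns)
W * Ttrans = 2 * 2 = 4 ms of sending per cycle
W * Ttrans / (Ttrans + RTT) = 4 / 42 = 0.095238
U = min(1, 0.095238) = 0.095238
U% = 9.52%

9.52


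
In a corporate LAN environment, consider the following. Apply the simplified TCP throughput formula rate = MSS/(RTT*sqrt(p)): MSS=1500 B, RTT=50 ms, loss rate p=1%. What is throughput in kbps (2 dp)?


Given: MSS = 1500 bytes, RTT = 50 ms, loss = 1%
RTT in seconds = 50 / 1000 = 0.05
Loss rate = 1% = 0.01
sqrt(loss) = sqrt(0.01) = 0.1
Throughput (bytes/s) = 1500 / (0.05 * 0.1) = 300000.0000
Throughput (kbps) = 300000.0000 * 8 / 1000 = 2400.000000 -> 2400.00 kbps (2 dp)

2400.00


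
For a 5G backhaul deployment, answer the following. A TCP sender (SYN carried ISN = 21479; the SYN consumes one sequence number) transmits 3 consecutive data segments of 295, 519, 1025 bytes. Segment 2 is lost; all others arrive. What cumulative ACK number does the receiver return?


SYN uses sequence number 21479; first data byte = ISN + 1 = 21480.
Segment 1: SEQ = 21480, len = 295 B, covers [21480, 21774]
Segment 2: SEQ = 21775, len = 519 B, covers [21775, 22293] [LOST]
Segment 3: SEQ = 22294, len = 1025 B, covers [22294, 23318]
In-order data received: bytes [21480, 21774] (segments 1..1).
Segment 2 missing -> gap begins at byte 21775; later segments buffered out of order.
Cumulative ACK = next expected in-order byte = 21480 + 295 = 21775

21775


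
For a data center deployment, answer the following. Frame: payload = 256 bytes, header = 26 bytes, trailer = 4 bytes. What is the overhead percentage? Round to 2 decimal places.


Given: payload = 256 B, header = 26 B, trailer = 4 B
Overhead bytes = header + trailer = 26 + 4 = 30
Total frame = payload + overhead = 256 + 30 = 286
Overhead % = 30 / 286 * 100 = 10.4895% -> 10.49% (2 dp)

10.49


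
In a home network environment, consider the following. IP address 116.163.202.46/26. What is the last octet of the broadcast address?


Given: IP = 116.163.202.46, prefix = /26
Host bits = 32 - 26 = 6
Network last octet = 46 AND mask = 0
Host part size = 2^6 - 1 = 63
Broadcast last octet = 0 OR 63 = 63

63


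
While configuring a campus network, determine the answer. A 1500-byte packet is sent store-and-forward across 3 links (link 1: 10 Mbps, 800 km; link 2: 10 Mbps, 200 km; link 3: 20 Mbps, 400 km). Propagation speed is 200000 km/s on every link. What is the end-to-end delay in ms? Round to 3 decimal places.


Packet = 1500 bytes = 12000 bits. Store-and-forward: sum (t_trans + t_prop) per link.
Link 1: t_trans = 12000/(10*10^6) s = 1.2000 ms; t_prop = 800/200000 s = 4.0000 ms; subtotal = 5.2000 ms
Link 2: t_trans = 12000/(10*10^6) s = 1.2000 ms; t_prop = 200/200000 s = 1.0000 ms; subtotal = 2.2000 ms
Link 3: t_trans = 12000/(20*10^6) s = 0.6000 ms; t_prop = 400/200000 s = 2.0000 ms; subtotal = 2.6000 ms
End-to-end = 5.2000 + 2.2000 + 2.6000 = 10.0000 ms -> 10.000 ms (3 dp)

10.000


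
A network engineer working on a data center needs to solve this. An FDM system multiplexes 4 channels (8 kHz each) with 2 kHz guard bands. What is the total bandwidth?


Given: 4 channels, 8 kHz each, guard = 2 kHz
Channel bandwidth = 4 * 8 = 32 kHz
Guard bands = 3 gaps * 2 kHz = 6 kHz
Total = 32 + 6 = 38 kHz

38


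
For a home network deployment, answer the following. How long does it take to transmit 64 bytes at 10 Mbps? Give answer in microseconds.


Given: packet = 64 bytes, bandwidth = 10 Mbps
Packet in bits = 64 * 8 = 512 bits
Bandwidth = 10 * 10^6 = 10000000 bps
Time = 512 / 10000000 seconds
Time in us = 512 * 10^6 / 10000000 = 51.2

51.2


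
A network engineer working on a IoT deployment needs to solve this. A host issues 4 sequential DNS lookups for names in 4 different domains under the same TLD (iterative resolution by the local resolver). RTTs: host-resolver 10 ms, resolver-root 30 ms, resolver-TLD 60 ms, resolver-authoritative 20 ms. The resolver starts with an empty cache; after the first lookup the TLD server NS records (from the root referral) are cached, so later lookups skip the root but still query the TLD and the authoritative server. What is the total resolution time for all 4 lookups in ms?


Lookup 1 (cold cache): local + root + TLD + auth = 10 + 30 + 60 + 20 = 120 ms
Lookups 2..4 (TLD NS cached -> skip root; new domain -> still ask TLD and auth): local + TLD + auth = 10 + 60 + 20 = 90 ms each
Remaining 3 lookups: 3 * 90 = 270 ms
Total = 120 + 270 = 390 ms

390


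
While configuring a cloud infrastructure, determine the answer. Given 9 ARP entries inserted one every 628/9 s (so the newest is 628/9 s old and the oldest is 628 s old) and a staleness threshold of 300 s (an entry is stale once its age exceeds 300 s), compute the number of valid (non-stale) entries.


Ages are k * 628/9 s for k = 1..9 (spacing = 69.7778 s).
Entry k is valid iff k * 628/9 <= 300 iff k <= 9 * 300 / 628 = 4.2994
n_valid = floor(4.2994) = 4
(n_stale = 9 - 4 = 5)

4


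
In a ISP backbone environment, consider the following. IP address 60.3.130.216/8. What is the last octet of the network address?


Given: IP = 60.3.130.216, prefix = /8
Subnet mask = 255.0.0.0
Last octet of IP: 216
Last octet of mask: 0
Network last octet = 216 AND 0 = 0

0


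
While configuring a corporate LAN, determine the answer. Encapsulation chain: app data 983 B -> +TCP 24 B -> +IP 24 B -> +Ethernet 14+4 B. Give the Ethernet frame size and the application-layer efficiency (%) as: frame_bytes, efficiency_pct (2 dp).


TCP segment = 983 + 24 = 1007 B
IP packet = 1007 + 24 = 1031 B
Ethernet frame = 1031 + 14 + 4 = 1049 B
Efficiency = app / frame = 983 / 1049 = 0.937083 = 93.7083% -> 93.71% (2 dp)

1049, 93.71


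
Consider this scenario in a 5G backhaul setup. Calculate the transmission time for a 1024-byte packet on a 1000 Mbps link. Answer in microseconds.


Given: packet = 1024 bytes, bandwidth = 1000 Mbps
Packet in bits = 1024 * 8 = 8192 bits
Bandwidth = 1000 * 10^6 = 1000000000 bps
Time = 8192 / 1000000000 seconds
Time in us = 8192 * 10^6 / 1000000000 = 8.192

8.192


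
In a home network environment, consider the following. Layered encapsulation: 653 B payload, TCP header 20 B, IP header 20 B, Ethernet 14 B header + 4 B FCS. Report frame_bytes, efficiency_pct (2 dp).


TCP segment = 653 + 20 = 673 B
IP packet = 673 + 20 = 693 B
Ethernet frame = 693 + 14 + 4 = 711 B
Efficiency = app / frame = 653 / 711 = 0.918425 = 91.8425% -> 91.84% (2 dp)

711, 91.84


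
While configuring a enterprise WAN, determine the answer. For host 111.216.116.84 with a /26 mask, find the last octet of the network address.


Given: IP = 111.216.116.84, prefix = /26
Subnet mask = 255.255.255.192
Last octet of IP: 84
Last octet of mask: 192
Network last octet = 84 AND 192 = 64

64


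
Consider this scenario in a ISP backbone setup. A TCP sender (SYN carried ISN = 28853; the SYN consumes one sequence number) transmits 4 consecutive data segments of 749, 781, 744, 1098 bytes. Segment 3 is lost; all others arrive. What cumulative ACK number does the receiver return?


SYN uses sequence number 28853; first data byte = ISN + 1 = 28854.
Segment 1: SEQ = 28854, len = 749 B, covers [28854, 29602]
Segment 2: SEQ = 29603, len = 781 B, covers [29603, 30383]
Segment 3: SEQ = 30384, len = 744 B, covers [30384, 31127] [LOST]
Segment 4: SEQ = 31128, len = 1098 B, covers [31128, 32225]
In-order data received: bytes [28854, 30383] (segments 1..2).
Segment 3 missing -> gap begins at byte 30384; later segments buffered out of order.
Cumulative ACK = next expected in-order byte = 28854 + 749 + 781 = 30384

30384


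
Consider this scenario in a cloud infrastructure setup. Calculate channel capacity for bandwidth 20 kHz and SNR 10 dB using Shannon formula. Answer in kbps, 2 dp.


Given: B = 20 kHz, SNR = 10 dB
SNR linear = 10^(10/10) = 10
1 + SNR = 11
log2(11) = 3.4594316186
C = 20 * 1000 * 3.4594316186 = 69188.6324 bps
C = 69.188632 kbps -> 69.19 kbps (2 dp)

69.19


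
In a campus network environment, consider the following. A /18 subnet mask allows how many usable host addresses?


Given: subnet mask /18
Host bits = 32 - 18 = 14
Total addresses = 2^14 = 16384
Usable hosts = 16384 - 2 (network + broadcast) = 16382

16382


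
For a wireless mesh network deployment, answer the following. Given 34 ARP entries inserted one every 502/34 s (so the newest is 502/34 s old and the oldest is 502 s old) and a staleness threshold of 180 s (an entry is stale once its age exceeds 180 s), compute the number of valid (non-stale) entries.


Ages are k * 502/34 s for k = 1..34 (spacing = 14.7647 s).
Entry k is valid iff k * 502/34 <= 180 iff k <= 34 * 180 / 502 = 12.1912
n_valid = floor(12.1912) = 12
(n_stale = 34 - 12 = 22)

12


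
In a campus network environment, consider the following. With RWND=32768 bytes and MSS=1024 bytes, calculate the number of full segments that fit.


Given: RWND = 32768 bytes, MSS = 1024 bytes
Full segments = floor(RWND / MSS)
Full segments = floor(32768 / 1024)
Full segments = floor(32.0) = 32

32


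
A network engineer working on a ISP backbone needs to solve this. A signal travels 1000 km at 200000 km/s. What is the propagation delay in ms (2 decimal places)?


Given: distance = 1000 km, speed = 200000 km/s
Delay = distance / speed = 1000 / 200000 seconds
Delay in ms = 1000 * 1000 / 200000
Delay = 5.0000 ms
Rounded to 2 dp = 5.00 ms

5.00


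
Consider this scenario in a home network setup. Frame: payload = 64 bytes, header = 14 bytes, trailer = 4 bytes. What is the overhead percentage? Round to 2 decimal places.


Given: payload = 64 B, header = 14 B, trailer = 4 B
Overhead bytes = header + trailer = 14 + 4 = 18
Total frame = payload + overhead = 64 + 18 = 82
Overhead % = 18 / 82 * 100 = 21.9512% -> 21.95% (2 dp)

21.95


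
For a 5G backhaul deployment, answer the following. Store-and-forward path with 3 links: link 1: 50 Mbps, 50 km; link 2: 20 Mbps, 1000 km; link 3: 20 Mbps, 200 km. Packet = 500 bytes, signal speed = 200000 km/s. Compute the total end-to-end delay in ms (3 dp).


Packet = 500 bytes = 4000 bits. Store-and-forward: sum (t_trans + t_prop) per link.
Link 1: t_trans = 4000/(50*10^6) s = 0.0800 ms; t_prop = 50/200000 s = 0.2500 ms; subtotal = 0.3300 ms
Link 2: t_trans = 4000/(20*10^6) s = 0.2000 ms; t_prop = 1000/200000 s = 5.0000 ms; subtotal = 5.2000 ms
Link 3: t_trans = 4000/(20*10^6) s = 0.2000 ms; t_prop = 200/200000 s = 1.0000 ms; subtotal = 1.2000 ms
End-to-end = 0.3300 + 5.2000 + 1.2000 = 6.7300 ms -> 6.730 ms (3 dp)

6.730


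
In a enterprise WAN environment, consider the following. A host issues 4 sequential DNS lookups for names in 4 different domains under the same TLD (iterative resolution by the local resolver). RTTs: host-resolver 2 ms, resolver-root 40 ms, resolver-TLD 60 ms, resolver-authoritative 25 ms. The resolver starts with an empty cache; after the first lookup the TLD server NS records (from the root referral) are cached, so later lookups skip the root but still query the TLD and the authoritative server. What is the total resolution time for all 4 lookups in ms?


Lookup 1 (cold cache): local + root + TLD + auth = 2 + 40 + 60 + 25 = 127 ms
Lookups 2..4 (TLD NS cached -> skip root; new domain -> still ask TLD and auth): local + TLD + auth = 2 + 60 + 25 = 87 ms each
Remaining 3 lookups: 3 * 87 = 261 ms
Total = 127 + 261 = 388 ms

388


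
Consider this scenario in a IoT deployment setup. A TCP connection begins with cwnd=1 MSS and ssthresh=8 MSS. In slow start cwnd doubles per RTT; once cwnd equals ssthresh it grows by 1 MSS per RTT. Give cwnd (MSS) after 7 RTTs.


RTT 0: cwnd = 1 MSS (initial)
RTT 1: cwnd = 2 MSS (slow start, doubled)
RTT 2: cwnd = 4 MSS (slow start, doubled)
RTT 3: cwnd = 8 MSS (slow start, doubled)
RTT 4: cwnd = 9 MSS (congestion avoidance, +1)
RTT 5: cwnd = 10 MSS (congestion avoidance, +1)
RTT 6: cwnd = 11 MSS (congestion avoidance, +1)
RTT 7: cwnd = 12 MSS (congestion avoidance, +1)

12


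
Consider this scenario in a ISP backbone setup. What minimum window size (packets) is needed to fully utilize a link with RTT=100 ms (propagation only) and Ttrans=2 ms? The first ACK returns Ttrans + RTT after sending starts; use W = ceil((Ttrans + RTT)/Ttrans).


Given: Ttrans = 2 ms, RTT = 100 ms (= 2 * Tprop, Tprop = 50 ms)
Time until first ACK returns = Ttrans + RTT = 2 + 100 = 102 ms
Need W * Ttrans >= Ttrans + RTT  ->  W >= (Ttrans + RTT) / Ttrans
(Ttrans + RTT) / Ttrans = 102 / 2 = 51
W_min = ceil(51) = 51

51
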